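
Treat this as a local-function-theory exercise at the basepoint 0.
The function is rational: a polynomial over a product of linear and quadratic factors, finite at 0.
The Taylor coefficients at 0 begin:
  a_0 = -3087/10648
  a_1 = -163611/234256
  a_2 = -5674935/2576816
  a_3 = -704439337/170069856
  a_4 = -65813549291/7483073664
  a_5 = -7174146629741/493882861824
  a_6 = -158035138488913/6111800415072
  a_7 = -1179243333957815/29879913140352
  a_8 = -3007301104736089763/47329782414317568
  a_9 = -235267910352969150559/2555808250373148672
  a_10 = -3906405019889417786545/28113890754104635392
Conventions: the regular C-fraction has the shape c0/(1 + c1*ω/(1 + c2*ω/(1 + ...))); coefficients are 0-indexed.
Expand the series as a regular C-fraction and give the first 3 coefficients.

The regular C-fraction coefficients are [-3087/10648, -53/22, -2603/3498].

Taylor coefficients (read off): a_0 = -3087/10648, a_1 = -163611/234256, a_2 = -5674935/2576816.
c0 = a_0 = -3087/10648. Peel one level at a time: if S = 1 + c*ω/S' with S'(0) = 1, then c is the ω-coefficient of S and S' = c*ω/(S - 1).
S_1 = c0/f = 1 + (-53/22)*ω + (-2603/1452)*ω^2 + ...; c1 = -53/22.
S_2 = c1*ω/(S_1 - 1) = 1 + (-2603/3498)*ω + ...; c2 = -2603/3498.


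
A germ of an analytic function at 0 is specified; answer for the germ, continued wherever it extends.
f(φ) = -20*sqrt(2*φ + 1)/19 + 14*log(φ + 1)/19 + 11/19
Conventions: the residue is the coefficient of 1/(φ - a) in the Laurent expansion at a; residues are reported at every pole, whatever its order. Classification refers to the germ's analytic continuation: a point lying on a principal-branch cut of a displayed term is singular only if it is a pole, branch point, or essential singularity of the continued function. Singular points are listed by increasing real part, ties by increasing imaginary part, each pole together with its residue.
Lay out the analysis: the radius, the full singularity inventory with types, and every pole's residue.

Radius of convergence at 0: 1/2.
At -1: a logarithmic branch point.
At -1/2: an algebraic (square-root) branch point.

Branch term (14/19)*log(1 - φ/(-1)): its argument vanishes at φ = -1, a logarithmic branch point, modulus 1.
Branch term (-20/19)*sqrt(1 - φ/(-1/2)): its argument vanishes at φ = -1/2, a square-root branch point, modulus 1/2.
The radius of convergence is the smallest modulus among the singular points: 1/2.
List the singular points by increasing real part (a conjugate pair: the negative imaginary part first).


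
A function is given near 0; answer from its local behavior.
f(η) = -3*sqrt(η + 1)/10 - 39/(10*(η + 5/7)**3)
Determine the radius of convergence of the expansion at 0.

Denominator factor (η + 5/7)^3: pole of order 3 at -5/7, modulus 5/7.
Branch term (-3/10)*sqrt(1 - η/(-1)): its argument vanishes at η = -1, a square-root branch point, modulus 1.
The radius of convergence is the smallest modulus among the singular points: 5/7.

The radius of convergence is 5/7.


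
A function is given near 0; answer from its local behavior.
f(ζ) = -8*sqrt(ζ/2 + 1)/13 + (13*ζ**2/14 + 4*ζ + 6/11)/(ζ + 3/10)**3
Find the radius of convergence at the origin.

The radius of convergence is 3/10.

Denominator factor (ζ + 3/10)^3: pole of order 3 at -3/10, modulus 3/10.
Branch term (-8/13)*sqrt(1 - ζ/(-2)): its argument vanishes at ζ = -2, a square-root branch point, modulus 2.
The radius of convergence is the smallest modulus among the singular points: 3/10.


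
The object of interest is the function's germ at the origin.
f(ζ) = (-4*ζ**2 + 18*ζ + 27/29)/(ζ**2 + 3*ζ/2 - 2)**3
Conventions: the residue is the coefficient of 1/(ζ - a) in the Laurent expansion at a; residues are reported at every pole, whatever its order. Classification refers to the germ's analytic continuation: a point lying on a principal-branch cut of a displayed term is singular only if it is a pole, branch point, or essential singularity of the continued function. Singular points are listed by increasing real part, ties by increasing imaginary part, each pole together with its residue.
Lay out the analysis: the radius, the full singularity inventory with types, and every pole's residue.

Denominator factor (ζ**2 + 3*ζ/2 - 2)^3: discriminant 41/4, real irrational roots -3/4 + (1/4)*sqrt(41) and -3/4 - (1/4)*sqrt(41); poles of order 3, moduli -3/4 + (1/4)*sqrt(41) and 3/4 + (1/4)*sqrt(41).
The radius of convergence is the smallest modulus among the singular points: -3/4 + (1/4)*sqrt(41).
The factor ζ**2 + 3*ζ/2 - 2 splits as (ζ - a)(ζ - a') with a = -3/4 - (1/4)*sqrt(41), a' = -3/4 + (1/4)*sqrt(41). At the order-3 pole a set g(ζ) = (ζ - a)^3*f(ζ) = [-4*ζ**2 + 18*ζ + 27/29] / (ζ - a')^3.
Order-3 pole: residue = g''(a)/2; g''(-3/4 - (1/4)*sqrt(41)) = (126976/1998709)*sqrt(41), so the residue is (63488/1998709)*sqrt(41).
The factor ζ**2 + 3*ζ/2 - 2 splits as (ζ - a)(ζ - a') with a = -3/4 + (1/4)*sqrt(41), a' = -3/4 - (1/4)*sqrt(41). At the order-3 pole a set g(ζ) = (ζ - a)^3*f(ζ) = [-4*ζ**2 + 18*ζ + 27/29] / (ζ - a')^3.
Order-3 pole: residue = g''(a)/2; g''(-3/4 + (1/4)*sqrt(41)) = -(126976/1998709)*sqrt(41), so the residue is -(63488/1998709)*sqrt(41).
List the singular points by increasing real part (a conjugate pair: the negative imaginary part first).

Radius of convergence at 0: -3/4 + (1/4)*sqrt(41).
At -3/4 - (1/4)*sqrt(41): a pole of order 3; residue (63488/1998709)*sqrt(41).
At -3/4 + (1/4)*sqrt(41): a pole of order 3; residue -(63488/1998709)*sqrt(41).


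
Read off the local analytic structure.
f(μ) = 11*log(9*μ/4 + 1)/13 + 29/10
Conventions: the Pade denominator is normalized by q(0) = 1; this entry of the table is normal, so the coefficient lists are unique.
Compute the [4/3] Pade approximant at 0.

Taylor coefficients needed (expand at 0): a_0 = 29/10, a_1 = 99/52, a_2 = -891/416, a_3 = 2673/832, a_4 = -72171/13312, a_5 = 649539/66560, a_6 = -1948617/106496, a_7 = 52612659/1490944.
Write the denominator as Q(μ) = 1 + q1*μ + q2*μ^2 + q3*μ^3. Requiring Q*f - P = O(μ^8) with deg P <= 4 kills the coefficients of μ^5..μ^7 in Q*f:
  μ^5: a_5 + q1*a_4 + q2*a_3 + q3*a_2 = 0, i.e. 649539/66560 + (-72171/13312)*q1 + (2673/832)*q2 + (-891/416)*q3 = 0.
  μ^6: a_6 + q1*a_5 + q2*a_4 + q3*a_3 = 0, i.e. -1948617/106496 + (649539/66560)*q1 + (-72171/13312)*q2 + (2673/832)*q3 = 0.
  μ^7: a_7 + q1*a_6 + q2*a_5 + q3*a_4 = 0, i.e. 52612659/1490944 + (-1948617/106496)*q1 + (649539/66560)*q2 + (-72171/13312)*q3 = 0.
Solving this linear system: q1 = 27/7, q2 = 243/56, q3 = 729/560.
The numerator is Q*f truncated at degree 4: P0 = a_0 = 29/10; P1 = a_1 + q1*a_0 = 23823/1820; P2 = a_2 + q1*a_1 + q2*a_0 = 258957/14560; P3 = a_3 + q1*a_2 + q2*a_1 + q3*a_0 = 1017441/145600; P4 = a_4 + q1*a_3 + q2*a_2 + q3*a_1 = 72171/465920.

The Pade approximant has numerator coefficients [29/10, 23823/1820, 258957/14560, 1017441/145600, 72171/465920]; denominator coefficients [1, 27/7, 243/56, 729/560].


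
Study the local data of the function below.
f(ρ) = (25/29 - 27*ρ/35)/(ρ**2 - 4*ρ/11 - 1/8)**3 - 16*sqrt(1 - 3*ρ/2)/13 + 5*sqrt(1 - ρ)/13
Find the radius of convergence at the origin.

The radius of convergence is -2/11 + (3/44)*sqrt(34).

Denominator factor (ρ**2 - 4*ρ/11 - 1/8)^3: discriminant 153/242, real irrational roots 2/11 + (3/44)*sqrt(34) and 2/11 - (3/44)*sqrt(34); poles of order 3, moduli 2/11 + (3/44)*sqrt(34) and -2/11 + (3/44)*sqrt(34).
Branch term (5/13)*sqrt(1 - ρ/(1)): its argument vanishes at ρ = 1, a square-root branch point, modulus 1.
Branch term (-16/13)*sqrt(1 - ρ/(2/3)): its argument vanishes at ρ = 2/3, a square-root branch point, modulus 2/3.
The radius of convergence is the smallest modulus among the singular points: -2/11 + (3/44)*sqrt(34).


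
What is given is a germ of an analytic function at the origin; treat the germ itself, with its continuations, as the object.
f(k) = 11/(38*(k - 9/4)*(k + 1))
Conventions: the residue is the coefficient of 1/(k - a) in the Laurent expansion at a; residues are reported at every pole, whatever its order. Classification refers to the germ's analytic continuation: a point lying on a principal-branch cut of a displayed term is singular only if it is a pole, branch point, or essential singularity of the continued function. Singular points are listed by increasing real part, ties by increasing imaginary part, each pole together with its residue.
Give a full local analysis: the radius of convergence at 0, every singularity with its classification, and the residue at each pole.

Denominator factor (k - 9/4): pole of order 1 at 9/4, modulus 9/4.
Denominator factor (k + 1): pole of order 1 at -1, modulus 1.
The radius of convergence is the smallest modulus among the singular points: 1.
At the order-1 pole -1 set g(k) = (k - (-1))*f(k) = 11/(38*(k - 9/4)).
Simple pole: residue = g(a) at a = -1, which is -22/247.
At the order-1 pole 9/4 set g(k) = (k - (9/4))*f(k) = 11/(38*(k + 1)).
Simple pole: residue = g(a) at a = 9/4, which is 22/247.
List the singular points by increasing real part (a conjugate pair: the negative imaginary part first).

Radius of convergence at 0: 1.
At -1: a pole of order 1; residue -22/247.
At 9/4: a pole of order 1; residue 22/247.


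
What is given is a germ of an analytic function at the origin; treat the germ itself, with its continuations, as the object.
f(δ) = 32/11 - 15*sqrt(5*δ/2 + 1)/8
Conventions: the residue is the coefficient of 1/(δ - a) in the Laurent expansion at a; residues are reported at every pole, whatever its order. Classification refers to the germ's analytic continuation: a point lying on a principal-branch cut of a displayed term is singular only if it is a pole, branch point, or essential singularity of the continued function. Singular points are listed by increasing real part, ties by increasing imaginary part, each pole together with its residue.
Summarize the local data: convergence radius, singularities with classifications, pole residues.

Radius of convergence at 0: 2/5.
At -2/5: an algebraic (square-root) branch point.

Branch term (-15/8)*sqrt(1 - δ/(-2/5)): its argument vanishes at δ = -2/5, a square-root branch point, modulus 2/5.
The radius of convergence is the smallest modulus among the singular points: 2/5.


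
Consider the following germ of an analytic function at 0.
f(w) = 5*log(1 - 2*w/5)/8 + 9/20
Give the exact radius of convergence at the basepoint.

The radius of convergence is 5/2.

Branch term (5/8)*log(1 - w/(5/2)): its argument vanishes at w = 5/2, a logarithmic branch point, modulus 5/2.
The radius of convergence is the smallest modulus among the singular points: 5/2.


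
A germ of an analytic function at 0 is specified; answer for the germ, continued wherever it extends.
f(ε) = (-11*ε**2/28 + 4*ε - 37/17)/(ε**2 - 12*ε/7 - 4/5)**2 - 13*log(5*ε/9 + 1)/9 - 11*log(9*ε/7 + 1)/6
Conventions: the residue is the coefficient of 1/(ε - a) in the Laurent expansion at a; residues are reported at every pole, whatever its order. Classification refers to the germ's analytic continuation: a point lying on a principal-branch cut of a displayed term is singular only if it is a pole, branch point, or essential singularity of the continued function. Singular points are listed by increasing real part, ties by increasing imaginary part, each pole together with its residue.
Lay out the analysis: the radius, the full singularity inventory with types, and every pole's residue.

Denominator factor (ε**2 - 12*ε/7 - 4/5)^2: discriminant 1504/245, real irrational roots 6/7 + (2/35)*sqrt(470) and 6/7 - (2/35)*sqrt(470); poles of order 2, moduli 6/7 + (2/35)*sqrt(470) and -6/7 + (2/35)*sqrt(470).
Branch term (-13/9)*log(1 - ε/(-9/5)): its argument vanishes at ε = -9/5, a logarithmic branch point, modulus 9/5.
Branch term (-11/6)*log(1 - ε/(-7/9)): its argument vanishes at ε = -7/9, a logarithmic branch point, modulus 7/9.
The radius of convergence is the smallest modulus among the singular points: -6/7 + (2/35)*sqrt(470).
The branch terms are analytic at 6/7 - (2/35)*sqrt(470) and contribute nothing to the residue; only the rational part matters.
The factor ε**2 - 12*ε/7 - 4/5 splits as (ε - a)(ε - a') with a = 6/7 - (2/35)*sqrt(470), a' = 6/7 + (2/35)*sqrt(470). At the order-2 pole a set g(ε) = (ε - a)^2*(rational part) = [-11*ε**2/28 + 4*ε - 37/17] / (ε - a')^2.
Order-2 pole: residue = g'(a); g'(6/7 - (2/35)*sqrt(470)) = (11417/1201696)*sqrt(470), so the residue is (11417/1201696)*sqrt(470).
The branch terms are analytic at 6/7 + (2/35)*sqrt(470) and contribute nothing to the residue; only the rational part matters.
The factor ε**2 - 12*ε/7 - 4/5 splits as (ε - a)(ε - a') with a = 6/7 + (2/35)*sqrt(470), a' = 6/7 - (2/35)*sqrt(470). At the order-2 pole a set g(ε) = (ε - a)^2*(rational part) = [-11*ε**2/28 + 4*ε - 37/17] / (ε - a')^2.
Order-2 pole: residue = g'(a); g'(6/7 + (2/35)*sqrt(470)) = -(11417/1201696)*sqrt(470), so the residue is -(11417/1201696)*sqrt(470).
List the singular points by increasing real part (a conjugate pair: the negative imaginary part first).

Radius of convergence at 0: -6/7 + (2/35)*sqrt(470).
At -9/5: a logarithmic branch point.
At -7/9: a logarithmic branch point.
At 6/7 - (2/35)*sqrt(470): a pole of order 2; residue (11417/1201696)*sqrt(470).
At 6/7 + (2/35)*sqrt(470): a pole of order 2; residue -(11417/1201696)*sqrt(470).


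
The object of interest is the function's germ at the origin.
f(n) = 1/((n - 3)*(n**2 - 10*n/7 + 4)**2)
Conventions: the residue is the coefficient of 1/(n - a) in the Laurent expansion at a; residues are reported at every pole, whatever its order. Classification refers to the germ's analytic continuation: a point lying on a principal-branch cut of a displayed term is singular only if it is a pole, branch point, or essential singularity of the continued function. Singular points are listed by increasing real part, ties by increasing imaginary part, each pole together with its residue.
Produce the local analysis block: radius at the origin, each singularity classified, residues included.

Radius of convergence at 0: 2.
At (5/7) - ((3/7)*sqrt(19))*i: a pole of order 2; residue (-49/7442) - ((150724/36268587)*sqrt(19))*i.
At (5/7) + ((3/7)*sqrt(19))*i: a pole of order 2; residue (-49/7442) + ((150724/36268587)*sqrt(19))*i.
At 3: a pole of order 1; residue 49/3721.

Denominator factor (n**2 - 10*n/7 + 4)^2: discriminant -684/49, complex-conjugate roots (5/7) + ((3/7)*sqrt(19))*i and (5/7) - ((3/7)*sqrt(19))*i; poles of order 2, moduli 2 and 2.
Denominator factor (n - 3): pole of order 1 at 3, modulus 3.
The radius of convergence is the smallest modulus among the singular points: 2.
The factor n**2 - 10*n/7 + 4 splits as (n - a)(n - a') with a = (5/7) - ((3/7)*sqrt(19))*i, a' = (5/7) + ((3/7)*sqrt(19))*i. At the order-2 pole a set g(n) = (n - a)^2*f(n) = [1/(n - 3)] / (n - a')^2.
Order-2 pole: residue = g'(a); g'((5/7) - ((3/7)*sqrt(19))*i) = (-49/7442) - ((150724/36268587)*sqrt(19))*i, so the residue is (-49/7442) - ((150724/36268587)*sqrt(19))*i.
The factor n**2 - 10*n/7 + 4 splits as (n - a)(n - a') with a = (5/7) + ((3/7)*sqrt(19))*i, a' = (5/7) - ((3/7)*sqrt(19))*i. At the order-2 pole a set g(n) = (n - a)^2*f(n) = [1/(n - 3)] / (n - a')^2.
Order-2 pole: residue = g'(a); g'((5/7) + ((3/7)*sqrt(19))*i) = (-49/7442) + ((150724/36268587)*sqrt(19))*i, so the residue is (-49/7442) + ((150724/36268587)*sqrt(19))*i.
At the order-1 pole 3 set g(n) = (n - (3))*f(n) = (n**2 - 10*n/7 + 4)**(-2).
Simple pole: residue = g(a) at a = 3, which is 49/3721.
List the singular points by increasing real part (a conjugate pair: the negative imaginary part first).


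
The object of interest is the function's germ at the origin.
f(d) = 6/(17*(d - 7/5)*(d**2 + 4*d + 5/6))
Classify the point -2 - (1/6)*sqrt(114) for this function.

The denominator factor d**2 + 4*d + 5/6 vanishes at -2 - (1/6)*sqrt(114) and appears to the power 1; the numerator there equals 6/17, nonzero, and no other factor vanishes.
Hence a pole whose order is the multiplicity, 1.

The point is a pole of order 1.


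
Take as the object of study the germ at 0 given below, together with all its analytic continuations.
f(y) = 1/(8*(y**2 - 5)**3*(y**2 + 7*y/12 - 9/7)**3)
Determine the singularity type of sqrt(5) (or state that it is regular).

The denominator factor y**2 - 5 vanishes at sqrt(5) and appears to the power 3; the numerator there equals 1/8, nonzero, and no other factor vanishes.
Hence a pole whose order is the multiplicity, 3.

The point is a pole of order 3.


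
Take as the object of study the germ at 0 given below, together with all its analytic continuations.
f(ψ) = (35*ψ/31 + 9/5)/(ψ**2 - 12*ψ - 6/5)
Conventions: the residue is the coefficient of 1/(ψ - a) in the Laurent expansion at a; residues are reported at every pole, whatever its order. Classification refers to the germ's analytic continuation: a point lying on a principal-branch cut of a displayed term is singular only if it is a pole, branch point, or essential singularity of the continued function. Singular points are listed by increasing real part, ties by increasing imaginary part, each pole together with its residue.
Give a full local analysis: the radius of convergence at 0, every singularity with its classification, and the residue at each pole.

Denominator factor (ψ**2 - 12*ψ - 6/5): discriminant 744/5, real irrational roots 6 + (1/5)*sqrt(930) and 6 - (1/5)*sqrt(930); poles of order 1, moduli 6 + (1/5)*sqrt(930) and -6 + (1/5)*sqrt(930).
The radius of convergence is the smallest modulus among the singular points: -6 + (1/5)*sqrt(930).
The factor ψ**2 - 12*ψ - 6/5 splits as (ψ - a)(ψ - a') with a = 6 - (1/5)*sqrt(930), a' = 6 + (1/5)*sqrt(930). At the order-1 pole a set g(ψ) = (ψ - a)*f(ψ) = [35*ψ/31 + 9/5] / (ψ - a').
Simple pole: residue = g(a) at a = 6 - (1/5)*sqrt(930), which is 35/62 - (443/19220)*sqrt(930).
The factor ψ**2 - 12*ψ - 6/5 splits as (ψ - a)(ψ - a') with a = 6 + (1/5)*sqrt(930), a' = 6 - (1/5)*sqrt(930). At the order-1 pole a set g(ψ) = (ψ - a)*f(ψ) = [35*ψ/31 + 9/5] / (ψ - a').
Simple pole: residue = g(a) at a = 6 + (1/5)*sqrt(930), which is 35/62 + (443/19220)*sqrt(930).
List the singular points by increasing real part (a conjugate pair: the negative imaginary part first).

Radius of convergence at 0: -6 + (1/5)*sqrt(930).
At 6 - (1/5)*sqrt(930): a pole of order 1; residue 35/62 - (443/19220)*sqrt(930).
At 6 + (1/5)*sqrt(930): a pole of order 1; residue 35/62 + (443/19220)*sqrt(930).


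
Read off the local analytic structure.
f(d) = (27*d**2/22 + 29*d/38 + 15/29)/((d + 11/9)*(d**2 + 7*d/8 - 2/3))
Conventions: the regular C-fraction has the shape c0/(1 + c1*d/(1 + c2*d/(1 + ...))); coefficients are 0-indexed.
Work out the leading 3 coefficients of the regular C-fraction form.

The regular C-fraction coefficients are [-405/638, -98803/50160, -58335647/56317710].

Taylor coefficients (expand at 0): a_0 = -405/638, a_1 = -91989/73568, a_2 = -1411159239/375491072.
c0 = a_0 = -405/638. Peel one level at a time: if S = 1 + c*d/S' with S'(0) = 1, then c is the d-coefficient of S and S' = c*d/(S - 1).
S_1 = c0/f = 1 + (-98803/50160)*d + (-58335647/28591200)*d^2 + ...; c1 = -98803/50160.
S_2 = c1*d/(S_1 - 1) = 1 + (-58335647/56317710)*d + ...; c2 = -58335647/56317710.


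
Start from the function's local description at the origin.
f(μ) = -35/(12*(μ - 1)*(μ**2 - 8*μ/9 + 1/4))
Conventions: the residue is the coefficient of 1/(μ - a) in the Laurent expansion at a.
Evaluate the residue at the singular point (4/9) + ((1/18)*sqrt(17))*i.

The residue is (105/26) - ((525/221)*sqrt(17))*i.

The factor μ**2 - 8*μ/9 + 1/4 splits as (μ - a)(μ - a') with a = (4/9) + ((1/18)*sqrt(17))*i, a' = (4/9) - ((1/18)*sqrt(17))*i. At the order-1 pole a set g(μ) = (μ - a)*f(μ) = [-35/(12*(μ - 1))] / (μ - a').
Simple pole: residue = g(a) at a = (4/9) + ((1/18)*sqrt(17))*i, which is (105/26) - ((525/221)*sqrt(17))*i.


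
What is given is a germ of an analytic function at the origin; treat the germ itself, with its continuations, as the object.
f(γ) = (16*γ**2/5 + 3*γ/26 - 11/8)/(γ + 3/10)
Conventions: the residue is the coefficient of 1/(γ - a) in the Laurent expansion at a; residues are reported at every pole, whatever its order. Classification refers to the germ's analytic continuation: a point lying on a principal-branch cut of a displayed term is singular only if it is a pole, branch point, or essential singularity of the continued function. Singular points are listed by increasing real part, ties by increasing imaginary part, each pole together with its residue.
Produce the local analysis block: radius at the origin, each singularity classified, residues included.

Radius of convergence at 0: 3/10.
At -3/10: a pole of order 1; residue -14581/13000.

Denominator factor (γ + 3/10): pole of order 1 at -3/10, modulus 3/10.
The radius of convergence is the smallest modulus among the singular points: 3/10.
At the order-1 pole -3/10 set g(γ) = (γ - (-3/10))*f(γ) = 16*γ**2/5 + 3*γ/26 - 11/8.
Simple pole: residue = g(a) at a = -3/10, which is -14581/13000.


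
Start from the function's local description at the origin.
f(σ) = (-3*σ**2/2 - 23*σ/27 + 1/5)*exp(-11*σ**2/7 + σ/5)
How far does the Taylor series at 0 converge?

The radius of convergence is infinite.

The factor exp(-11*σ**2/7 + σ/5) is entire and contributes no finite singular point.
The polynomial part has no poles.
No finite singular points: the Taylor series at 0 converges everywhere.


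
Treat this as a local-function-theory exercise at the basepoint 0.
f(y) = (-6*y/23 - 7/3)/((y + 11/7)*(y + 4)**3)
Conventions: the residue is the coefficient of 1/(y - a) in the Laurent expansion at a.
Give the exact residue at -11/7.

At the order-1 pole -11/7 set g(y) = (y - (-11/7))*f(y) = (-6*y/23 - 7/3)/(y + 4)**3.
Simple pole: residue = g(a) at a = -11/7, which is -45521/338997.

The residue is -45521/338997.


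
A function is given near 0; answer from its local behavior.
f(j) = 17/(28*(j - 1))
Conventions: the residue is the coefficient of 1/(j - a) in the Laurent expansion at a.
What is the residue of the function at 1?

The residue is 17/28.

At the order-1 pole 1 set g(j) = (j - (1))*f(j) = 17/28.
Simple pole: residue = g(a) at a = 1, which is 17/28.


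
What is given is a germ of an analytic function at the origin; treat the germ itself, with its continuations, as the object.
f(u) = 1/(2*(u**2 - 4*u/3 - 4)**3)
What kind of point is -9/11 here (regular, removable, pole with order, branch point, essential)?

Denominator factors: u**2 - 4*u/3 - 4 = -271/121 at u = -9/11 — none vanishes.
So the germ continues analytically to -9/11.

The point is a regular point.


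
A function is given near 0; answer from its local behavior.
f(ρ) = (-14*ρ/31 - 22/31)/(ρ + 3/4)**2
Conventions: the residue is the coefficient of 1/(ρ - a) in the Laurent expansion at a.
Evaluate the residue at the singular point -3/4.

At the order-2 pole -3/4 set g(ρ) = (ρ - (-3/4))^2*f(ρ) = -14*ρ/31 - 22/31.
Order-2 pole: residue = g'(a); g'(-3/4) = -14/31, so the residue is -14/31.

The residue is -14/31.


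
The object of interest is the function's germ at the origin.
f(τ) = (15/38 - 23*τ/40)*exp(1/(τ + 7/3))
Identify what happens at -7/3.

The exponent 1/(τ - (-7/3)) has a pole at -7/3, so exp(1/(τ - (-7/3))) takes every nonzero value near it: an essential singularity (not a pole of any order).

The point is an essential singularity.


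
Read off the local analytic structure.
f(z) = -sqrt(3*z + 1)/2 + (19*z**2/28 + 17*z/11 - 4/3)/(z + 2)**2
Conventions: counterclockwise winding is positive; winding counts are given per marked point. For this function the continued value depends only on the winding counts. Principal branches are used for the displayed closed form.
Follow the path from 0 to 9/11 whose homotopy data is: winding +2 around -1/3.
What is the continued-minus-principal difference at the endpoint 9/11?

Continued minus principal equals 0.

The rational part is single-valued and drops out of the difference; each branch term changes only by its own monodromy.
(-1/2)*sqrt(1 - z/(-1/3)): winding +2 is even, the square root returns to the same sheet, contribution 0.
Summing the contributions at z = 9/11 gives 0.


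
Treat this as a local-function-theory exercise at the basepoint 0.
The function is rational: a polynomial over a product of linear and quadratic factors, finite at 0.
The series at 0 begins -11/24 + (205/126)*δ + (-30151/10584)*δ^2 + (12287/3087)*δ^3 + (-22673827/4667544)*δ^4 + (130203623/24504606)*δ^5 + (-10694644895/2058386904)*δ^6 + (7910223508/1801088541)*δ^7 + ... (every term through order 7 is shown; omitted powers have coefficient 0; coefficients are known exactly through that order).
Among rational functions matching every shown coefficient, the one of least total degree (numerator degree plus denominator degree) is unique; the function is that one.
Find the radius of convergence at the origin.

No rational of total degree below 3 reproduces all 8 coefficients; solving the [1/2] Pade equations on them gives f(δ) = (6*δ/11 - 3/8)/(δ**2 + 12*δ/7 + 9/11), whose expansion matches every shown term.
Denominator factor (δ**2 + 12*δ/7 + 9/11): discriminant -180/539, complex-conjugate roots (-6/7) + ((3/77)*sqrt(55))*i and (-6/7) - ((3/77)*sqrt(55))*i; poles of order 1, moduli (3/11)*sqrt(11) and (3/11)*sqrt(11).
The radius of convergence is the smallest modulus among the singular points: (3/11)*sqrt(11).

The radius of convergence is (3/11)*sqrt(11).


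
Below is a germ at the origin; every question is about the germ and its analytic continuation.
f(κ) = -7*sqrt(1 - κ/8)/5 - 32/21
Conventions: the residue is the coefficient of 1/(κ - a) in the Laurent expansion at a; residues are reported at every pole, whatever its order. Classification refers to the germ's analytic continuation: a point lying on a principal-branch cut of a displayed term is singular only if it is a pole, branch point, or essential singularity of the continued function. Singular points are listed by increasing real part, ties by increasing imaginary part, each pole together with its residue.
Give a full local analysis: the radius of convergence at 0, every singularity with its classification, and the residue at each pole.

Branch term (-7/5)*sqrt(1 - κ/(8)): its argument vanishes at κ = 8, a square-root branch point, modulus 8.
The radius of convergence is the smallest modulus among the singular points: 8.

Radius of convergence at 0: 8.
At 8: an algebraic (square-root) branch point.


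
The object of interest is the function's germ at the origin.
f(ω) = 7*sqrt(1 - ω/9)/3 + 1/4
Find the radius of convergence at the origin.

Branch term (7/3)*sqrt(1 - ω/(9)): its argument vanishes at ω = 9, a square-root branch point, modulus 9.
The radius of convergence is the smallest modulus among the singular points: 9.

The radius of convergence is 9.


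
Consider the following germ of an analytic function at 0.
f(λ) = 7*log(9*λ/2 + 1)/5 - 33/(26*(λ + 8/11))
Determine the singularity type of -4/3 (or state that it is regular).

The point is a regular point.

Denominator factors: λ + 8/11 = -20/33 at λ = -4/3 — none vanishes.
Branch term log(1 - λ/(-2/9)): argument at -4/3 is -5, nonzero, so -4/3 is not its branch point (a point on a principal cut is still regular for the continued germ).
So the germ continues analytically to -4/3.


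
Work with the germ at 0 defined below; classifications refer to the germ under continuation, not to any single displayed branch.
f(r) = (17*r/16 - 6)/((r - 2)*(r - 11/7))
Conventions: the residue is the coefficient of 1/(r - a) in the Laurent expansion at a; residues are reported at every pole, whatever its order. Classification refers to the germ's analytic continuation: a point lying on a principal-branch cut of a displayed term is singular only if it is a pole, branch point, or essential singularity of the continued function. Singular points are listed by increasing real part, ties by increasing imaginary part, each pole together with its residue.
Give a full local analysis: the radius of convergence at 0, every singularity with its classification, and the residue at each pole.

Denominator factor (r - 2): pole of order 1 at 2, modulus 2.
Denominator factor (r - 11/7): pole of order 1 at 11/7, modulus 11/7.
The radius of convergence is the smallest modulus among the singular points: 11/7.
At the order-1 pole 11/7 set g(r) = (r - (11/7))*f(r) = (17*r/16 - 6)/(r - 2).
Simple pole: residue = g(a) at a = 11/7, which is 485/48.
At the order-1 pole 2 set g(r) = (r - (2))*f(r) = (17*r/16 - 6)/(r - 11/7).
Simple pole: residue = g(a) at a = 2, which is -217/24.
List the singular points by increasing real part (a conjugate pair: the negative imaginary part first).

Radius of convergence at 0: 11/7.
At 11/7: a pole of order 1; residue 485/48.
At 2: a pole of order 1; residue -217/24.


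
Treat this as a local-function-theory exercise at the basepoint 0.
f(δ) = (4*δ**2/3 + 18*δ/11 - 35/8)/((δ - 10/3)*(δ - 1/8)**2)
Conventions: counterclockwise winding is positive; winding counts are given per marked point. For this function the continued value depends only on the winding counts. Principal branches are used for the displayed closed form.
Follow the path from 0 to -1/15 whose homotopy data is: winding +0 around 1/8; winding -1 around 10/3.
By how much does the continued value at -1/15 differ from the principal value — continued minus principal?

The function is rational, hence single-valued: continuing it around any pole returns the same value, so the difference is 0.

Continued minus principal equals 0.


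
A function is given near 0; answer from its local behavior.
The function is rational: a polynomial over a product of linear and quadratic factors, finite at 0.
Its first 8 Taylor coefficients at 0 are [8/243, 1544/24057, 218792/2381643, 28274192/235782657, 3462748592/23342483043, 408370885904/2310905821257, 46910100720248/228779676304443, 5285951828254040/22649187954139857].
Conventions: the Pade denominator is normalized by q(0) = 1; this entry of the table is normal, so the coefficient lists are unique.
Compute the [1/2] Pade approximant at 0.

The Pade approximant has numerator coefficients [8/243, 34/6075]; denominator coefficients [1, -17617/9900, 6719/9900].

Taylor coefficients needed (read off): a_0 = 8/243, a_1 = 1544/24057, a_2 = 218792/2381643, a_3 = 28274192/235782657.
Write the denominator as Q(μ) = 1 + q1*μ + q2*μ^2. Requiring Q*f - P = O(μ^4) with deg P <= 1 kills the coefficients of μ^2..μ^3 in Q*f:
  μ^2: a_2 + q1*a_1 + q2*a_0 = 0, i.e. 218792/2381643 + (1544/24057)*q1 + (8/243)*q2 = 0.
  μ^3: a_3 + q1*a_2 + q2*a_1 = 0, i.e. 28274192/235782657 + (218792/2381643)*q1 + (1544/24057)*q2 = 0.
Solving this linear system: q1 = -17617/9900, q2 = 6719/9900.
The numerator is Q*f truncated at degree 1: P0 = a_0 = 8/243; P1 = a_1 + q1*a_0 = 34/6075.


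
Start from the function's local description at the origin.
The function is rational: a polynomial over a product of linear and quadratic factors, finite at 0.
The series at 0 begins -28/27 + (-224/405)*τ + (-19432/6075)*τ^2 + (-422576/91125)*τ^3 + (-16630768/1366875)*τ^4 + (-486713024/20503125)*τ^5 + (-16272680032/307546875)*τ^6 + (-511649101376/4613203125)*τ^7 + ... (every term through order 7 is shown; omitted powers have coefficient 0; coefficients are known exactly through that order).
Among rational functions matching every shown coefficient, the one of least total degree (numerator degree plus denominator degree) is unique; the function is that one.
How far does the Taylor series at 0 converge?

No rational of total degree below 3 reproduces all 8 coefficients; solving the [0/3] Pade equations on them gives f(τ) = 7/(9*(τ + 3/2)*(τ**2 + 3*τ/5 - 1/2)), whose expansion matches every shown term.
Denominator factor (τ + 3/2): pole of order 1 at -3/2, modulus 3/2.
Denominator factor (τ**2 + 3*τ/5 - 1/2): discriminant 59/25, real irrational roots -3/10 + (1/10)*sqrt(59) and -3/10 - (1/10)*sqrt(59); poles of order 1, moduli -3/10 + (1/10)*sqrt(59) and 3/10 + (1/10)*sqrt(59).
The radius of convergence is the smallest modulus among the singular points: -3/10 + (1/10)*sqrt(59).

The radius of convergence is -3/10 + (1/10)*sqrt(59).


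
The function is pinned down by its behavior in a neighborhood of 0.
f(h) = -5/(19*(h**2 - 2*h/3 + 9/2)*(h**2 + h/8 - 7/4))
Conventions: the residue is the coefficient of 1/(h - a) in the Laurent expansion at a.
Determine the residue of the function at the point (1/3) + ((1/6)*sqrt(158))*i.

The factor h**2 - 2*h/3 + 9/2 splits as (h - a)(h - a') with a = (1/3) + ((1/6)*sqrt(158))*i, a' = (1/3) - ((1/6)*sqrt(158))*i. At the order-1 pole a set g(h) = (h - a)*f(h) = [-5/(19*(h**2 + h/8 - 7/4))] / (h - a').
Simple pole: residue = g(a) at a = (1/3) + ((1/6)*sqrt(158))*i, which is (120/44449) - ((51720/66717949)*sqrt(158))*i.

The residue is (120/44449) - ((51720/66717949)*sqrt(158))*i.


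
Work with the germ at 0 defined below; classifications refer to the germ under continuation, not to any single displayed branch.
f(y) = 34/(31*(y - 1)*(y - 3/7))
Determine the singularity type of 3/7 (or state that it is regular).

The point is a pole of order 1.

The denominator factor y - 3/7 vanishes at 3/7 and appears to the power 1; the numerator there equals 34/31, nonzero, and no other factor vanishes.
Hence a pole whose order is the multiplicity, 1.


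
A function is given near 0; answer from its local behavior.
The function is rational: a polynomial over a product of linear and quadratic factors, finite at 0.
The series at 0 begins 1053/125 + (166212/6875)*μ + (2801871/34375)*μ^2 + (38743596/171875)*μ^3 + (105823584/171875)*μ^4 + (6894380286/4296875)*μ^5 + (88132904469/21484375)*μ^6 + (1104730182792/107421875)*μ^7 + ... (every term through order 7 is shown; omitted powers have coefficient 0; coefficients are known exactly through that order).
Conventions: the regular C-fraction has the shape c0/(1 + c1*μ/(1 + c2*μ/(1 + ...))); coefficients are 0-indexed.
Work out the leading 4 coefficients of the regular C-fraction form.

Taylor coefficients (read off): a_0 = 1053/125, a_1 = 166212/6875, a_2 = 2801871/34375, a_3 = 38743596/171875.
c0 = a_0 = 1053/125. Peel one level at a time: if S = 1 + c*μ/S' with S'(0) = 1, then c is the μ-coefficient of S and S' = c*μ/(S - 1).
S_1 = c0/f = 1 + (-2052/715)*μ + (-735809/511225)*μ^2 + ...; c1 = -2052/715.
S_2 = c1*μ/(S_1 - 1) = 1 + (-735809/1467180)*μ + (215032849/105267600)*μ^2 + ...; c2 = -735809/1467180.
S_3 = c2*μ/(S_2 - 1) = 1 + (30749697407/7549400340)*μ + ...; c3 = 30749697407/7549400340.

The regular C-fraction coefficients are [1053/125, -2052/715, -735809/1467180, 30749697407/7549400340].


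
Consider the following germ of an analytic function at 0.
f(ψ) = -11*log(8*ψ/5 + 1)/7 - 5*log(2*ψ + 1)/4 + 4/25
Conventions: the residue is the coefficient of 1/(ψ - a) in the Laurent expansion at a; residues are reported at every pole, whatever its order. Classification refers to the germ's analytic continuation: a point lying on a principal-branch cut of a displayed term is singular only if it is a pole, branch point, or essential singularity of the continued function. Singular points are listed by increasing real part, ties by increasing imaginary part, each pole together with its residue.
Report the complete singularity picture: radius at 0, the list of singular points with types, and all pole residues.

Branch term (-5/4)*log(1 - ψ/(-1/2)): its argument vanishes at ψ = -1/2, a logarithmic branch point, modulus 1/2.
Branch term (-11/7)*log(1 - ψ/(-5/8)): its argument vanishes at ψ = -5/8, a logarithmic branch point, modulus 5/8.
The radius of convergence is the smallest modulus among the singular points: 1/2.
List the singular points by increasing real part (a conjugate pair: the negative imaginary part first).

Radius of convergence at 0: 1/2.
At -5/8: a logarithmic branch point.
At -1/2: a logarithmic branch point.


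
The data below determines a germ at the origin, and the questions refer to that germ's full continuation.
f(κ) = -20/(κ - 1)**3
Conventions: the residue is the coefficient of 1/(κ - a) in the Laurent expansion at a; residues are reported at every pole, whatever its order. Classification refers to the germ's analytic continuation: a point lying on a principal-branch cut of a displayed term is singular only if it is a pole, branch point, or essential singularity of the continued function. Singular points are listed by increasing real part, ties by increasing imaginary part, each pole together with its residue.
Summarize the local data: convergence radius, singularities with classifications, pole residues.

Radius of convergence at 0: 1.
At 1: a pole of order 3; residue 0.

Denominator factor (κ - 1)^3: pole of order 3 at 1, modulus 1.
The radius of convergence is the smallest modulus among the singular points: 1.
At the order-3 pole 1 set g(κ) = (κ - (1))^3*f(κ) = -20.
Order-3 pole: residue = g''(a)/2; g''(1) = 0, so the residue is 0.


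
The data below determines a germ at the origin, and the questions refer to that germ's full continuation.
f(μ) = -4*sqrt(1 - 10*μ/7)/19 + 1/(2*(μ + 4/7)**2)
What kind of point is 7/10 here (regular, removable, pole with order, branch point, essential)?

The term (-4/19)*sqrt(1 - μ/(7/10)) has argument 1 - 7/10/(7/10) = 0 at 7/10: a square-root (algebraic, two-sheeted) branch point; the remaining terms are analytic or single-valued there.

The point is an algebraic (square-root) branch point.


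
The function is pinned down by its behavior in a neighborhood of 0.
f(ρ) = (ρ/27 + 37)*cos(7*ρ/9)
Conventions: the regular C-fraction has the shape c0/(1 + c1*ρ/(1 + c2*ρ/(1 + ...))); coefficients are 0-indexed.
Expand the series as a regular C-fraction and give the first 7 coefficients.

The regular C-fraction coefficients are [37, -1/999, 603731/1998, -1813/6, -9065/10867158, -201247/1206254538, 364499975249/10052287650].

Taylor coefficients (expand at 0): a_0 = 37, a_1 = 1/27, a_2 = -1813/162, a_3 = -49/4374, a_4 = 88837/157464, a_5 = 2401/4251528, a_6 = -4353013/382637520.
c0 = a_0 = 37. Peel one level at a time: if S = 1 + c*ρ/S' with S'(0) = 1, then c is the ρ-coefficient of S and S' = c*ρ/(S - 1).
S_1 = c0/f = 1 + (-1/999)*ρ + (603731/1996002)*ρ^2 + ...; c1 = -1/999.
S_2 = c1*ρ/(S_1 - 1) = 1 + (603731/1998)*ρ + (29582819/324)*ρ^2 + ...; c2 = 603731/1998.
S_3 = c2*ρ/(S_2 - 1) = 1 + (-1813/6)*ρ + (-16434845/65202948)*ρ^2 + ...; c3 = -1813/6.
S_4 = c3*ρ/(S_3 - 1) = 1 + (-9065/10867158)*ρ + (-49305515/354285368990892)*ρ^2 + ...; c4 = -9065/10867158.
S_5 = c4*ρ/(S_4 - 1) = 1 + (-201247/1206254538)*ρ + (364499975249/60252414173100)*ρ^2 + ...; c5 = -201247/1206254538.
S_6 = c5*ρ/(S_5 - 1) = 1 + (364499975249/10052287650)*ρ + ...; c6 = 364499975249/10052287650.


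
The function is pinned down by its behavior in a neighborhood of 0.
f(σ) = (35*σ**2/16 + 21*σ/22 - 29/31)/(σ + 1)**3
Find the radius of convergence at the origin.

Denominator factor (σ + 1)^3: pole of order 3 at -1, modulus 1.
The radius of convergence is the smallest modulus among the singular points: 1.

The radius of convergence is 1.


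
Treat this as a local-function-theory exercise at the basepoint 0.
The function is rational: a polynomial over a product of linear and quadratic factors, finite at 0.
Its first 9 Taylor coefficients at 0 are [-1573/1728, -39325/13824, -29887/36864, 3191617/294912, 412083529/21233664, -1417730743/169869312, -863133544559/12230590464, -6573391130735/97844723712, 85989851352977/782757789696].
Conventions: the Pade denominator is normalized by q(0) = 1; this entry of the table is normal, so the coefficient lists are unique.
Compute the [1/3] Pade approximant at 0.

Taylor coefficients needed (read off): a_0 = -1573/1728, a_1 = -39325/13824, a_2 = -29887/36864, a_3 = 3191617/294912, a_4 = 412083529/21233664.
Write the denominator as Q(α) = 1 + q1*α + q2*α^2 + q3*α^3. Requiring Q*f - P = O(α^5) with deg P <= 1 kills the coefficients of α^2..α^4 in Q*f:
  α^2: a_2 + q1*a_1 + q2*a_0 = 0, i.e. -29887/36864 + (-39325/13824)*q1 + (-1573/1728)*q2 = 0.
  α^3: a_3 + q1*a_2 + q2*a_1 + q3*a_0 = 0, i.e. 3191617/294912 + (-29887/36864)*q1 + (-39325/13824)*q2 + (-1573/1728)*q3 = 0.
  α^4: a_4 + q1*a_3 + q2*a_2 + q3*a_1 = 0, i.e. 412083529/21233664 + (3191617/294912)*q1 + (-29887/36864)*q2 + (-39325/13824)*q3 = 0.
Solving this linear system: q1 = -9115/5016, q2 = 24017/5016, q3 = -14603/10032.
The numerator is Q*f truncated at degree 1: P0 = a_0 = -1573/1728; P1 = a_1 + q1*a_0 = -29315/24624.

The Pade approximant has numerator coefficients [-1573/1728, -29315/24624]; denominator coefficients [1, -9115/5016, 24017/5016, -14603/10032].
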